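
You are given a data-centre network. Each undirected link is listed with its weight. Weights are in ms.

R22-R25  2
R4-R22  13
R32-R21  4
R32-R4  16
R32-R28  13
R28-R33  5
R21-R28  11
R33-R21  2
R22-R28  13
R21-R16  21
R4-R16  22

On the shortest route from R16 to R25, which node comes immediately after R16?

Candidate routes:
R16 - R4 - R22 - R25: 22+13+2 = 37
R16 - R21 - R28 - R22 - R25: 21+11+13+2 = 47
R16 - R21 - R33 - R28 - R22 - R25: 21+2+5+13+2 = 43
Cheapest is R16 - R4 - R22 - R25 at 37 ms.
So from R16 the first move is to R4.

R4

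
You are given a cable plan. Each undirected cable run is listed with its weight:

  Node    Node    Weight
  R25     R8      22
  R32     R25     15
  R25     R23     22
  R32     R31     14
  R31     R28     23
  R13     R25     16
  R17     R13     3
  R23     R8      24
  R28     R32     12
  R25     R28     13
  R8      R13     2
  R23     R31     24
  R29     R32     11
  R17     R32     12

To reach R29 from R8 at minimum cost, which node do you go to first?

Enumerating some paths:
R8 - R13 - R25 - R32 - R29: 2+16+15+11 = 44
R8 - R13 - R17 - R32 - R29: 2+3+12+11 = 28
The minimum is 28 via R8 - R13 - R17 - R32 - R29.
So from R8 the first move is to R13.

R13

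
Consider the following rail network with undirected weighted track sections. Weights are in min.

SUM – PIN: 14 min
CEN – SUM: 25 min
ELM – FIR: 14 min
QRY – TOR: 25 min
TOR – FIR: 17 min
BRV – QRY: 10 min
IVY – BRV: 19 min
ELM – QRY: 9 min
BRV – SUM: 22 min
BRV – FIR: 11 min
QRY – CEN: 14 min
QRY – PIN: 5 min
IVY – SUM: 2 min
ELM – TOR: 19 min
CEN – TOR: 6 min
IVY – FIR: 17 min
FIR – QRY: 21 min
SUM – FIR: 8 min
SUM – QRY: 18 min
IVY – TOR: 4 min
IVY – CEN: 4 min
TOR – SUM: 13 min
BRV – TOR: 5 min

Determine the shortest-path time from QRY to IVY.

Enumerating some paths:
QRY–BRV–TOR–IVY: 10+5+4 = 19
QRY–CEN–IVY: 14+4 = 18
QRY–PIN–SUM–IVY: 5+14+2 = 21
QRY–SUM–IVY: 18+2 = 20
The minimum is 18 min via QRY–CEN–IVY.

18 min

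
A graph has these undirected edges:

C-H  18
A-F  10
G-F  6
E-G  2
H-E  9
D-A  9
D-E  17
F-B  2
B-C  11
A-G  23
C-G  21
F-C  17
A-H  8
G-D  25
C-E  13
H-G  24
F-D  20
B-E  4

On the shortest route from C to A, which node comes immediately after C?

Compare a few routes:
C - H - A: 18+8 = 26
C - E - B - F - A: 13+4+2+10 = 29
C - F - A: 17+10 = 27
C - B - F - A: 11+2+10 = 23
Cheapest is C - B - F - A at 23.
So from C the first move is to B.

B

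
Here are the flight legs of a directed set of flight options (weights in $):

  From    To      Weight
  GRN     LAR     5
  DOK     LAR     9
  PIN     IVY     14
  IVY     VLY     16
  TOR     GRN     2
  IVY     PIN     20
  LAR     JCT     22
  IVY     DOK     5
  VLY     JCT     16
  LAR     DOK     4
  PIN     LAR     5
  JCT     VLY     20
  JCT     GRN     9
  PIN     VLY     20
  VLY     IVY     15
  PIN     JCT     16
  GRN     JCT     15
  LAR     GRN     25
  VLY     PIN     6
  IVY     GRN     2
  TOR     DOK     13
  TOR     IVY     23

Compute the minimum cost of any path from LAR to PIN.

$48

Settle nodes by increasing distance from LAR:
LAR: 0
DOK: 4  (via LAR)
JCT: 22  (via LAR)
GRN: 25  (via LAR)
VLY: 42  (via JCT)
PIN: 48  (via VLY)
Shortest route: LAR–JCT–VLY–PIN = $48.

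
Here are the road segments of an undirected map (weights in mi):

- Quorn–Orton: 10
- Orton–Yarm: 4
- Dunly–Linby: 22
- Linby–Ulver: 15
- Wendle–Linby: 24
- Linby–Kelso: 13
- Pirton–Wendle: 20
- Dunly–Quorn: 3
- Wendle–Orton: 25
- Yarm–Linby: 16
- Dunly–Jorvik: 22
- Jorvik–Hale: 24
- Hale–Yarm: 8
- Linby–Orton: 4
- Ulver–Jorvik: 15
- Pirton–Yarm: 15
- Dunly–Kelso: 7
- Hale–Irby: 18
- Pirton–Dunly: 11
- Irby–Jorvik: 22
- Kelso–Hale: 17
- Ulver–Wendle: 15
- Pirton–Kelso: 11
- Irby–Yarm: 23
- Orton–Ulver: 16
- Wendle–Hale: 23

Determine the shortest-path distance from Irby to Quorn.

Running Dijkstra from Irby:
Irby: 0
Hale: 18  (via Irby)
Jorvik: 22  (via Irby)
Yarm: 23  (via Irby)
Orton: 27  (via Yarm)
Linby: 31  (via Orton)
Kelso: 35  (via Hale)
Quorn: 37  (via Orton)
Shortest route: Irby → Yarm → Orton → Quorn = 37 mi.

37 mi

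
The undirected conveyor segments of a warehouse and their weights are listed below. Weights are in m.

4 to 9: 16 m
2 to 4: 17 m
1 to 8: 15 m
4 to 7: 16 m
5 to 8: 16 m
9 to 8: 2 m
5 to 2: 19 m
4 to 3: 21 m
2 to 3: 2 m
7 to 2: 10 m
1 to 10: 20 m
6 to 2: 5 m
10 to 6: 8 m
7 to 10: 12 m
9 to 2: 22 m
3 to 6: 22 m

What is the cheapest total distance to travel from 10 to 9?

Compare a few routes:
10–7–2–9: 12+10+22 = 44
10–1–8–9: 20+15+2 = 37
10–6–2–9: 8+5+22 = 35
Cheapest is 10–6–2–9 at 35 m.

35 m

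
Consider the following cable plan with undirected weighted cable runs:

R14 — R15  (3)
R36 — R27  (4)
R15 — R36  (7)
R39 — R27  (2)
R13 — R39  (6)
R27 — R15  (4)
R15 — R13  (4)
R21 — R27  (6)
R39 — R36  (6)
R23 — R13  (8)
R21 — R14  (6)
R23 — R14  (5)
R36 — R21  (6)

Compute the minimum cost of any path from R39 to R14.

Candidate routes:
R39–R13–R15–R14: 6+4+3 = 13
R39–R27–R15–R14: 2+4+3 = 9
Cheapest is R39–R27–R15–R14 at 9.

9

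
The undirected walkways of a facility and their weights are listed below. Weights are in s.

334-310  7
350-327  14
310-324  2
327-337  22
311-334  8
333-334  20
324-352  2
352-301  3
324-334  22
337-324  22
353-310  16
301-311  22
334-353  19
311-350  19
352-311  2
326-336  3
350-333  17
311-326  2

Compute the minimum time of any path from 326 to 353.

24 s

Candidate routes:
326–311–334–353: 2+8+19 = 29
326–311–334–310–353: 2+8+7+16 = 33
326–311–352–324–310–353: 2+2+2+2+16 = 24
326–311–352–324–310–334–353: 2+2+2+2+7+19 = 34
Cheapest is 326–311–352–324–310–353 at 24 s.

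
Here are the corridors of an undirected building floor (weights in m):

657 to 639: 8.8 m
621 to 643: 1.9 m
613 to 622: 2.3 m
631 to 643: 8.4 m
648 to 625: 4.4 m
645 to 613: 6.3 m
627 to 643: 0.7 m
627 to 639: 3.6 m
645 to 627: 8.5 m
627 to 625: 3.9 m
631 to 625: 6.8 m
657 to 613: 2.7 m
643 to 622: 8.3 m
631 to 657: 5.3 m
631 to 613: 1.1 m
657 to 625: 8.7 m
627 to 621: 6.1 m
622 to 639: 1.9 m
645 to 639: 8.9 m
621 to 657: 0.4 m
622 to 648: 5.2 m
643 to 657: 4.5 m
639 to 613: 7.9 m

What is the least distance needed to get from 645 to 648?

13.8 m

Settle nodes by increasing distance from 645:
645: 0
613: 6.3  (via 645)
631: 7.4  (via 613)
627: 8.5  (via 645)
622: 8.6  (via 613)
639: 8.9  (via 645)
657: 9  (via 613)
643: 9.2  (via 627)
621: 9.4  (via 657)
625: 12.4  (via 627)
648: 13.8  (via 622)
Shortest route: 645–613–622–648 = 13.8 m.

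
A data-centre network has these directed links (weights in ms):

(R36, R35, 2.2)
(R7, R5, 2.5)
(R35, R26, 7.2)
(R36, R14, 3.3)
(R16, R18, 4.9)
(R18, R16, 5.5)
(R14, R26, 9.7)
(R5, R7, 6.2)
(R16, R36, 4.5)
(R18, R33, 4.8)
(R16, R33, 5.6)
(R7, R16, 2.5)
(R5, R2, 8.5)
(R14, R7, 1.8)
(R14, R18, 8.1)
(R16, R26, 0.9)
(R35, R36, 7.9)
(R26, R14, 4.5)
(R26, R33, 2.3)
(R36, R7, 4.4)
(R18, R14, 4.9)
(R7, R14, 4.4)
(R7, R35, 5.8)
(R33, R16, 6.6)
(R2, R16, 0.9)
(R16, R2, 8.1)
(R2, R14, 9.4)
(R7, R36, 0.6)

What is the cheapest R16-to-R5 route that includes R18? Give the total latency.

Shortest R16→R18: R16–R18 = 4.9
Best R18 to R5: R18–R14–R7–R5 costing 9.2
Total via R18: 4.9 + 9.2 = 14.1 ms.

14.1 ms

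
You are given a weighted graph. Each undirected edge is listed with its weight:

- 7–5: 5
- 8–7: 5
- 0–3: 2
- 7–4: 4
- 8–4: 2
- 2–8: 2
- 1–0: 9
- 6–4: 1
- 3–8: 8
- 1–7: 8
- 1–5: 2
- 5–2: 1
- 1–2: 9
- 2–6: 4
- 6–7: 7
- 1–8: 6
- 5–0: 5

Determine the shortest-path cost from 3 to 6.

Running Dijkstra from 3:
3: 0
0: 2  (via 3)
5: 7  (via 0)
2: 8  (via 5)
8: 8  (via 3)
1: 9  (via 5)
4: 10  (via 8)
6: 11  (via 4)
Shortest route: 3 → 8 → 4 → 6 = 11.

11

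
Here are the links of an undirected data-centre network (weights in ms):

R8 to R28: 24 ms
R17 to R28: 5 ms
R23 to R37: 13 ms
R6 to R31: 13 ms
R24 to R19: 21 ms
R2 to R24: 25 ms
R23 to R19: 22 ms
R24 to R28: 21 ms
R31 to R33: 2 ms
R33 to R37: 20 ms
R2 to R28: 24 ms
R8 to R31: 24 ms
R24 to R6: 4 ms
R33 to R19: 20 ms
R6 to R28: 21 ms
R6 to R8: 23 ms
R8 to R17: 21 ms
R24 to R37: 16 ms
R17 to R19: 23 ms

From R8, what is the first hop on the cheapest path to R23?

R6

Compare a few routes:
R8 - R17 - R19 - R23: 21+23+22 = 66
R8 - R31 - R33 - R37 - R23: 24+2+20+13 = 59
R8 - R6 - R24 - R37 - R23: 23+4+16+13 = 56
R8 - R31 - R33 - R19 - R23: 24+2+20+22 = 68
Cheapest is R8 - R6 - R24 - R37 - R23 at 56 ms.
So from R8 the first move is to R6.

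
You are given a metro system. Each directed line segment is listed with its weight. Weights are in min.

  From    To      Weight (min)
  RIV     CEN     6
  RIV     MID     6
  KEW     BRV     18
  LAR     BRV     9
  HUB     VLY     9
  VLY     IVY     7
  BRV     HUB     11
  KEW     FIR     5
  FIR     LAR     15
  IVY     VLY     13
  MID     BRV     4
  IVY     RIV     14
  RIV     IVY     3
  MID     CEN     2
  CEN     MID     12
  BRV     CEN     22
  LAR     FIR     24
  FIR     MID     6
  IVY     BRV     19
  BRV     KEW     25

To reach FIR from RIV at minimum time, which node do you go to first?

MID

Enumerating some paths:
RIV–MID–BRV–KEW–FIR: 6+4+25+5 = 40
RIV–CEN–MID–BRV–KEW–FIR: 6+12+4+25+5 = 52
Cheapest is RIV–MID–BRV–KEW–FIR at 40 min.
So from RIV the first move is to MID.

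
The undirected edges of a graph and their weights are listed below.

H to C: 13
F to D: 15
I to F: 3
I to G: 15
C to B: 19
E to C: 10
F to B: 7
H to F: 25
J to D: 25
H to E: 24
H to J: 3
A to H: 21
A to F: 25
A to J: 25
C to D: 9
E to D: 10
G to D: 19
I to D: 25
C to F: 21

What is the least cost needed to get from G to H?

Enumerating some paths:
G - I - F - H: 15+3+25 = 43
G - D - C - H: 19+9+13 = 41
Cheapest is G - D - C - H at 41.

41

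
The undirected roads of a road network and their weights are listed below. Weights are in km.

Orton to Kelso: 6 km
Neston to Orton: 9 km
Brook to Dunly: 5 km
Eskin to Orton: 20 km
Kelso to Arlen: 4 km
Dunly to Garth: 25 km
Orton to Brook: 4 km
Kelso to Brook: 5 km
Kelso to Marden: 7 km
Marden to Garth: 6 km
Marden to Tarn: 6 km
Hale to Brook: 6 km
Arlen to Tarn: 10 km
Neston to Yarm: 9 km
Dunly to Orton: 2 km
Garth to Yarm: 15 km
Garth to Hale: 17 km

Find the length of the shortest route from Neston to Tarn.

28 km

Enumerating some paths:
Neston–Orton–Brook–Kelso–Marden–Tarn: 9+4+5+7+6 = 31
Neston–Orton–Kelso–Arlen–Tarn: 9+6+4+10 = 29
Neston–Orton–Kelso–Marden–Tarn: 9+6+7+6 = 28
The minimum is 28 km via Neston–Orton–Kelso–Marden–Tarn.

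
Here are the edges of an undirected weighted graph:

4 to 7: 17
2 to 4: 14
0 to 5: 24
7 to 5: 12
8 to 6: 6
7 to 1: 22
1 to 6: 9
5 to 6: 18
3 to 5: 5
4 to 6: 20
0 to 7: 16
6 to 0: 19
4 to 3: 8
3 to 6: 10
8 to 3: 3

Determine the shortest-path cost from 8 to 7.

20

Running Dijkstra from 8:
8: 0
3: 3  (via 8)
6: 6  (via 8)
5: 8  (via 3)
4: 11  (via 3)
1: 15  (via 6)
7: 20  (via 5)
Shortest route: 8 → 3 → 5 → 7 = 20.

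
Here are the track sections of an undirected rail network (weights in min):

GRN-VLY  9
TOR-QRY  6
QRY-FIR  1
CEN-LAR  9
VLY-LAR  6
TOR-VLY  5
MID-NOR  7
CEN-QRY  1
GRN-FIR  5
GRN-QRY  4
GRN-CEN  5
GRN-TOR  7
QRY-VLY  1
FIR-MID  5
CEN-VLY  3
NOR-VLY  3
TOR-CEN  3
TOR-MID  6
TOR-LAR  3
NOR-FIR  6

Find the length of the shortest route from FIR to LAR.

Running Dijkstra from FIR:
FIR: 0
QRY: 1  (via FIR)
VLY: 2  (via QRY)
CEN: 2  (via QRY)
TOR: 5  (via CEN)
GRN: 5  (via FIR)
MID: 5  (via FIR)
NOR: 5  (via VLY)
LAR: 8  (via VLY)
Shortest route: FIR–QRY–VLY–LAR = 8 min.

8 min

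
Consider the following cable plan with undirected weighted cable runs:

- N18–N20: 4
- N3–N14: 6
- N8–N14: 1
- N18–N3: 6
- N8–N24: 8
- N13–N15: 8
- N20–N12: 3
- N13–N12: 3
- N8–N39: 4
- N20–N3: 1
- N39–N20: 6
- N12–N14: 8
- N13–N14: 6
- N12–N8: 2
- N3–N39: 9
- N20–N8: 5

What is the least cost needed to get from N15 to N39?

Enumerating some paths:
N15–N13–N12–N8–N39: 8+3+2+4 = 17
N15–N13–N14–N8–N39: 8+6+1+4 = 19
Cheapest is N15–N13–N12–N8–N39 at 17.

17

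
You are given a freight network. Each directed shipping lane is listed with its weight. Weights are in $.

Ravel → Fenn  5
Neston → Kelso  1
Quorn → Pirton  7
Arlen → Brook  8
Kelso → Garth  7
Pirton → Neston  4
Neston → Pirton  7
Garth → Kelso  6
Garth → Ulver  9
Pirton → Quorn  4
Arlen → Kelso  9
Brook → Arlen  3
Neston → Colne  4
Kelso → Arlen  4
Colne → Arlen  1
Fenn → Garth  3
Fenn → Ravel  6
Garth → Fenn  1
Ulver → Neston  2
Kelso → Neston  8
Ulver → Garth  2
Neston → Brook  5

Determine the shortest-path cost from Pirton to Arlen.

Enumerating some paths:
Pirton - Neston - Brook - Arlen: 4+5+3 = 12
Pirton - Neston - Kelso - Arlen: 4+1+4 = 9
The minimum is $9 via Pirton - Neston - Kelso - Arlen.

$9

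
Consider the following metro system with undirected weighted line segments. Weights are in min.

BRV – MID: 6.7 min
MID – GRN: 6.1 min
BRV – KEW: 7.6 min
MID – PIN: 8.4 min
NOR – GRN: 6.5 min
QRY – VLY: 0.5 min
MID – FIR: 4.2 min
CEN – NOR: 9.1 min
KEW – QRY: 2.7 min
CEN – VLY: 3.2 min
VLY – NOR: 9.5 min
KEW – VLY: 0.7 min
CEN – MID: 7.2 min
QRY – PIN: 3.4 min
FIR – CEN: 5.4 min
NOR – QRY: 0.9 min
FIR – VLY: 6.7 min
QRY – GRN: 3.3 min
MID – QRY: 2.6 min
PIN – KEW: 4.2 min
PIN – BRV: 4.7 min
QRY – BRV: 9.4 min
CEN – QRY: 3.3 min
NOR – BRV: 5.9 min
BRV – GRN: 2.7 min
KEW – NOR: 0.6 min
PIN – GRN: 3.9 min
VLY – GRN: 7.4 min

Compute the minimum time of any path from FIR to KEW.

Shortest distances from FIR:
FIR: 0
MID: 4.2  (via FIR)
CEN: 5.4  (via FIR)
VLY: 6.7  (via FIR)
QRY: 6.8  (via MID)
KEW: 7.4  (via VLY)
Shortest route: FIR–VLY–KEW = 7.4 min.

7.4 min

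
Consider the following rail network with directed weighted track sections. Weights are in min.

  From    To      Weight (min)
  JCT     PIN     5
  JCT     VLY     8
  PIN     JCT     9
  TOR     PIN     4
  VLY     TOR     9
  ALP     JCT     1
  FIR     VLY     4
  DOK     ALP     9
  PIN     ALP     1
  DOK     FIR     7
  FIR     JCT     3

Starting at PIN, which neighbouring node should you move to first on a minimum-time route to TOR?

ALP

Candidate routes:
PIN - ALP - JCT - VLY - TOR: 1+1+8+9 = 19
PIN - JCT - VLY - TOR: 9+8+9 = 26
The minimum is 19 min via PIN - ALP - JCT - VLY - TOR.
So from PIN the first move is to ALP.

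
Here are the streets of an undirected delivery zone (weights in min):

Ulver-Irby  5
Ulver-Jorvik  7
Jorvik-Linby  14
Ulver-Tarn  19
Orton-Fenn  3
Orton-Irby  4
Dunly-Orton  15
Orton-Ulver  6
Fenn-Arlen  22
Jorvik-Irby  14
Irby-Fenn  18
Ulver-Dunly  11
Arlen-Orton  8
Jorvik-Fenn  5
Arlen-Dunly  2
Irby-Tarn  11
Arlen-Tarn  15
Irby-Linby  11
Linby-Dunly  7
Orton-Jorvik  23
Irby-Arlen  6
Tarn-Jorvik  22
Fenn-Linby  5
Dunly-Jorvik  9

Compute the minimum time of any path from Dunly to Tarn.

17 min

Compare a few routes:
Dunly–Arlen–Tarn: 2+15 = 17
Dunly–Arlen–Irby–Tarn: 2+6+11 = 19
The minimum is 17 min via Dunly–Arlen–Tarn.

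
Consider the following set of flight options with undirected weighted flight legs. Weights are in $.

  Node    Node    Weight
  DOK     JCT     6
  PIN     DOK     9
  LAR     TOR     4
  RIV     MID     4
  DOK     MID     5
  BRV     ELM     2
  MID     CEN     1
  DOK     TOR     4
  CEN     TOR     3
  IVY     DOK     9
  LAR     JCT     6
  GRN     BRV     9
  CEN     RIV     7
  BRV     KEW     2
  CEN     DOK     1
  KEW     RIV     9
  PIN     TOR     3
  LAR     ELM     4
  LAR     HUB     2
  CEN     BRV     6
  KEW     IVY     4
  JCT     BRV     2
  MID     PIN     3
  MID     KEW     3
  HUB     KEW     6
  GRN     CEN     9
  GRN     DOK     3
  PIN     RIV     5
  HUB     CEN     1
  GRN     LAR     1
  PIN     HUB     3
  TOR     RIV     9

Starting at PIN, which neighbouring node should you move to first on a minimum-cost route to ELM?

Compare a few routes:
PIN - MID - KEW - BRV - ELM: 3+3+2+2 = 10
PIN - HUB - LAR - ELM: 3+2+4 = 9
The minimum is $9 via PIN - HUB - LAR - ELM.
So from PIN the first move is to HUB.

HUB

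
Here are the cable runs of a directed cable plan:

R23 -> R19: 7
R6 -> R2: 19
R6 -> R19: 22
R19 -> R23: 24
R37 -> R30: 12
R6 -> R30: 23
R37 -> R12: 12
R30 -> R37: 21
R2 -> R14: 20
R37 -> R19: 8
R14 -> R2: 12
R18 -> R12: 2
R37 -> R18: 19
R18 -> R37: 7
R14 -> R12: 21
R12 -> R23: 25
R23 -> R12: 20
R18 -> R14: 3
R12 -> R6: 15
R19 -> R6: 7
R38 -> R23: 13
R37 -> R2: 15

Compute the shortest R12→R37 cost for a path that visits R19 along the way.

Best R12 to R19: R12–R23–R19 costing 32
Shortest R19→R37: R19–R6–R30–R37 = 51
Total via R19: 32 + 51 = 83.

83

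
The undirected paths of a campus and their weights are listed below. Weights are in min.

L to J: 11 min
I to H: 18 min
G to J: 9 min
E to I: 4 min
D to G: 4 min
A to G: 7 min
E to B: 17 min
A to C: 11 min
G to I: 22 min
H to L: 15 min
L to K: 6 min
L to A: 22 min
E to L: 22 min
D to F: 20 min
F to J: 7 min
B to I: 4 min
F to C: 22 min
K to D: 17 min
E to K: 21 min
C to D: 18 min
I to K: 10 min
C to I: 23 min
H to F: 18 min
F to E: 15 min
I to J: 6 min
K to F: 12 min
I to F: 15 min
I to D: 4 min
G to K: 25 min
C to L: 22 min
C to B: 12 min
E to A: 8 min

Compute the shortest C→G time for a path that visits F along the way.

Shortest C→F: C → F = 22
Shortest F→G: F → J → G = 16
Total via F: 22 + 16 = 38 min.

38 min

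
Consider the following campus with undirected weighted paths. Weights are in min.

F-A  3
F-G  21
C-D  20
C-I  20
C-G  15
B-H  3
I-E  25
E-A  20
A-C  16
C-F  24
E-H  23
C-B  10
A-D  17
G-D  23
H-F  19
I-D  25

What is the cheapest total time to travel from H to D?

33 min

Compare a few routes:
H → B → C → A → D: 3+10+16+17 = 46
H → F → A → D: 19+3+17 = 39
H → B → C → G → D: 3+10+15+23 = 51
H → B → C → D: 3+10+20 = 33
Cheapest is H → B → C → D at 33 min.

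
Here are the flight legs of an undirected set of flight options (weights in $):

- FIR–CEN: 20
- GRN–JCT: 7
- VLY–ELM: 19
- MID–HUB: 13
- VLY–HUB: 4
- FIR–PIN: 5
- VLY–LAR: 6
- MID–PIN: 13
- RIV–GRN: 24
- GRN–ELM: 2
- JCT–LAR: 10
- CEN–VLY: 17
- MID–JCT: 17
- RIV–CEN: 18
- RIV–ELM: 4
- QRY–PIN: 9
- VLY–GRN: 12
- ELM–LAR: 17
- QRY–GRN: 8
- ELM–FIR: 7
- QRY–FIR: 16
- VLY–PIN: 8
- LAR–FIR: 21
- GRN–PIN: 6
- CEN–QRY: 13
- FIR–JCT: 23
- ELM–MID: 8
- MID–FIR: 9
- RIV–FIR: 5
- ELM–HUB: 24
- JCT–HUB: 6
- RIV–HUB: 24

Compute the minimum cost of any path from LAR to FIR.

$19

Enumerating some paths:
LAR - VLY - PIN - FIR: 6+8+5 = 19
LAR - ELM - FIR: 17+7 = 24
LAR - FIR: 21 = 21
The minimum is $19 via LAR - VLY - PIN - FIR.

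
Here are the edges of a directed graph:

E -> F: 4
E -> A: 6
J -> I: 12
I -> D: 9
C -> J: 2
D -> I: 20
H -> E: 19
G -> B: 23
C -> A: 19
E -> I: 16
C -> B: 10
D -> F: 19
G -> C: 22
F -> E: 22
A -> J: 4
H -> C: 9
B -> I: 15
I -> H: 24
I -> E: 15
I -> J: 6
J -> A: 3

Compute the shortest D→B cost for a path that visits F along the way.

Shortest D→F: D → F = 19
Best F to B: F → E → I → H → C → B costing 81
Total via F: 19 + 81 = 100.

100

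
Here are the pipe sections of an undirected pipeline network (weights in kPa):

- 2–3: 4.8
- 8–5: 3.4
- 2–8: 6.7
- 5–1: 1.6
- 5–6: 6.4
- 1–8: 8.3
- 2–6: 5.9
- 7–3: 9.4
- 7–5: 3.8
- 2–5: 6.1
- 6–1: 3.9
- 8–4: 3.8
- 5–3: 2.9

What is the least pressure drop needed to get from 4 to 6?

12.7 kPa

Running Dijkstra from 4:
4: 0
8: 3.8  (via 4)
5: 7.2  (via 8)
1: 8.8  (via 5)
3: 10.1  (via 5)
2: 10.5  (via 8)
7: 11  (via 5)
6: 12.7  (via 1)
Shortest route: 4–8–5–1–6 = 12.7 kPa.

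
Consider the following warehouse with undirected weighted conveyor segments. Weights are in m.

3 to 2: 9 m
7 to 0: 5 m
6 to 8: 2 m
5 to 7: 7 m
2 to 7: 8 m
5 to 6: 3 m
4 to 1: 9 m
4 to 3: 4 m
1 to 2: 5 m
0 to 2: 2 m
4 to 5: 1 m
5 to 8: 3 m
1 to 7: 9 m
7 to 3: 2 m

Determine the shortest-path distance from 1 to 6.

13 m

Settle nodes by increasing distance from 1:
1: 0
2: 5  (via 1)
0: 7  (via 2)
4: 9  (via 1)
7: 9  (via 1)
5: 10  (via 4)
3: 11  (via 7)
6: 13  (via 5)
Shortest route: 1 → 4 → 5 → 6 = 13 m.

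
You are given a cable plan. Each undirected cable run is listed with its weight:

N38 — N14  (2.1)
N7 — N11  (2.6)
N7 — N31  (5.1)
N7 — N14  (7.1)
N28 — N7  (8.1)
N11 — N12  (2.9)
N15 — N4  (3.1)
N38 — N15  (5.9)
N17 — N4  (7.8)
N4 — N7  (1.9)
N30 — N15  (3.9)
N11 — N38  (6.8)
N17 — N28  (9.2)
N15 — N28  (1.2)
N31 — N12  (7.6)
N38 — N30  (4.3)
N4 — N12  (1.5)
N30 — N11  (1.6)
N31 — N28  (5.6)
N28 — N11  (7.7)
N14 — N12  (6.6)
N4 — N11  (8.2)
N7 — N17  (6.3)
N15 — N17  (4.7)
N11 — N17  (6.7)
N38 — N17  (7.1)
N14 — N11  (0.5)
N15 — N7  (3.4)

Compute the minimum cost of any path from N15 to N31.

Candidate routes:
N15 - N7 - N31: 3.4+5.1 = 8.5
N15 - N28 - N31: 1.2+5.6 = 6.8
N15 - N4 - N7 - N31: 3.1+1.9+5.1 = 10.1
N15 - N4 - N12 - N31: 3.1+1.5+7.6 = 12.2
Cheapest is N15 - N28 - N31 at 6.8.

6.8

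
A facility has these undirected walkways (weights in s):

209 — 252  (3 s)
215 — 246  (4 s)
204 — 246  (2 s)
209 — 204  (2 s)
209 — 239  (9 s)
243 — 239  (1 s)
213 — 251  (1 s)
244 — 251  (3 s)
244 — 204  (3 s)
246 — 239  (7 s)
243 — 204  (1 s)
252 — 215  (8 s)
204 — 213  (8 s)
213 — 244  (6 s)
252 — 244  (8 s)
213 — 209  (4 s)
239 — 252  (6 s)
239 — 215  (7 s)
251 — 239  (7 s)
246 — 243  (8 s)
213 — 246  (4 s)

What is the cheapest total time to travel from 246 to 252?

Shortest distances from 246:
246: 0
204: 2  (via 246)
243: 3  (via 204)
239: 4  (via 243)
215: 4  (via 246)
213: 4  (via 246)
209: 4  (via 204)
244: 5  (via 204)
251: 5  (via 213)
252: 7  (via 209)
Shortest route: 246 → 204 → 209 → 252 = 7 s.

7 s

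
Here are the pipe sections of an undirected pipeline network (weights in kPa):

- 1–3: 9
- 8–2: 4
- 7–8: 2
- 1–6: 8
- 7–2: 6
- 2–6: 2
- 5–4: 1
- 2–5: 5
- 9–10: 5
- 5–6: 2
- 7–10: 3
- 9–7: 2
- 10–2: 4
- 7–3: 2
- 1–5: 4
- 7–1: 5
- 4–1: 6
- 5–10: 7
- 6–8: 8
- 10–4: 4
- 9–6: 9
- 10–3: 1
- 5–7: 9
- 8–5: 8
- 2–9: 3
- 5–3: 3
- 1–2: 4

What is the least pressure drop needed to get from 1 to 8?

7 kPa

Settle nodes by increasing distance from 1:
1: 0
2: 4  (via 1)
5: 4  (via 1)
4: 5  (via 5)
7: 5  (via 1)
6: 6  (via 2)
3: 7  (via 5)
8: 7  (via 7)
Shortest route: 1–7–8 = 7 kPa.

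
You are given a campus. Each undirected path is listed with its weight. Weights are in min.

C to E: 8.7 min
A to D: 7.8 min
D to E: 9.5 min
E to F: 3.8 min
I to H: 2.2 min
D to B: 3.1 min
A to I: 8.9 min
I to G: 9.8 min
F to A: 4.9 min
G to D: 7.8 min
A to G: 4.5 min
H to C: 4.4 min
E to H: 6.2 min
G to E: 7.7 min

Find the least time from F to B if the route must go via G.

20.3 min

Shortest F→G: F–A–G = 9.4
Best G to B: G–D–B costing 10.9
Total via G: 9.4 + 10.9 = 20.3 min.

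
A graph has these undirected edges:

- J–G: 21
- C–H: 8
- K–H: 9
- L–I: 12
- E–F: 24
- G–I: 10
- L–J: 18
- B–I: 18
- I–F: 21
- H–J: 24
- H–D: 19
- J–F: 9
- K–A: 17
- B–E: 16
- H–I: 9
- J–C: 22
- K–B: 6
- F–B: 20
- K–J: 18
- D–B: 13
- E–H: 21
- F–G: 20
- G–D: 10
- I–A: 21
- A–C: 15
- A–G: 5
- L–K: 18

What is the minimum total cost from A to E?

39

Enumerating some paths:
A - C - H - E: 15+8+21 = 44
A - K - B - E: 17+6+16 = 39
A - G - D - B - E: 5+10+13+16 = 44
The minimum is 39 via A - K - B - E.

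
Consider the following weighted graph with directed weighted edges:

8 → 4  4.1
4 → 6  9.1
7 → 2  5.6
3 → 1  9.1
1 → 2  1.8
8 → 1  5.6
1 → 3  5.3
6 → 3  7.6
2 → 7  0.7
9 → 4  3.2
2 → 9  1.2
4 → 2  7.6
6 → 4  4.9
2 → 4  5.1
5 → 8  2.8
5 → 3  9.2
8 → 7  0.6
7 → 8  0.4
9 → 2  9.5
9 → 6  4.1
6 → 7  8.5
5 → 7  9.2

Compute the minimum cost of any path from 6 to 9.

13.7

Enumerating some paths:
6–7–8–1–2–9: 8.5+0.4+5.6+1.8+1.2 = 17.5
6–3–1–2–9: 7.6+9.1+1.8+1.2 = 19.7
6–7–2–9: 8.5+5.6+1.2 = 15.3
6–4–2–9: 4.9+7.6+1.2 = 13.7
The minimum is 13.7 via 6–4–2–9.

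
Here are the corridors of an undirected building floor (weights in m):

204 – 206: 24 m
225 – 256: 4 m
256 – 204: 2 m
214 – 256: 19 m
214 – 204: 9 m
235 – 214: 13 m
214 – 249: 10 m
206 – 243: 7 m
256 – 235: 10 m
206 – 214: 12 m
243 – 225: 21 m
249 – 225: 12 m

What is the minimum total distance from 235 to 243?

32 m

Compare a few routes:
235–214–206–243: 13+12+7 = 32
235–256–225–243: 10+4+21 = 35
Cheapest is 235–214–206–243 at 32 m.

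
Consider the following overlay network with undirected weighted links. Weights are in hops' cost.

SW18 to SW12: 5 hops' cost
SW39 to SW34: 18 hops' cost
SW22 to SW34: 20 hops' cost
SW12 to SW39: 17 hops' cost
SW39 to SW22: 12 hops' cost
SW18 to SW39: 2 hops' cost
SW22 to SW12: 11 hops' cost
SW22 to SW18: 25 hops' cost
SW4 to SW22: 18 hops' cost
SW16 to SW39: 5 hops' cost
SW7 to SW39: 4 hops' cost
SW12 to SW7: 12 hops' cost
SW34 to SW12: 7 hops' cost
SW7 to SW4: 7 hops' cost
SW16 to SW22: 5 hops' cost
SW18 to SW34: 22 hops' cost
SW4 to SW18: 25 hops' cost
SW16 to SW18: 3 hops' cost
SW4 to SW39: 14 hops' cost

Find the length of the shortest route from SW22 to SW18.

Compare a few routes:
SW22 - SW39 - SW18: 12+2 = 14
SW22 - SW16 - SW18: 5+3 = 8
SW22 - SW12 - SW18: 11+5 = 16
SW22 - SW16 - SW39 - SW18: 5+5+2 = 12
The minimum is 8 hops' cost via SW22 - SW16 - SW18.

8 hops' cost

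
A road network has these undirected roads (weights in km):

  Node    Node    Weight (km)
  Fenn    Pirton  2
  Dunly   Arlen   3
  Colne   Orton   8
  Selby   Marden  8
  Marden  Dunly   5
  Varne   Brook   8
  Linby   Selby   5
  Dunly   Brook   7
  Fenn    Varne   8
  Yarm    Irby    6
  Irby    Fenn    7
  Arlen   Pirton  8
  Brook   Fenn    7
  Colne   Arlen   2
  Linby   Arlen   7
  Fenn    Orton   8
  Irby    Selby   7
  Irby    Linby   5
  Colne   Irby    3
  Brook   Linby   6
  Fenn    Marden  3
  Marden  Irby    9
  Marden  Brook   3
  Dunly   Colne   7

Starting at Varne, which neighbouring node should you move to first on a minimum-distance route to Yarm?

Fenn

Compare a few routes:
Varne–Brook–Linby–Irby–Yarm: 8+6+5+6 = 25
Varne–Fenn–Irby–Yarm: 8+7+6 = 21
Cheapest is Varne–Fenn–Irby–Yarm at 21 km.
So from Varne the first move is to Fenn.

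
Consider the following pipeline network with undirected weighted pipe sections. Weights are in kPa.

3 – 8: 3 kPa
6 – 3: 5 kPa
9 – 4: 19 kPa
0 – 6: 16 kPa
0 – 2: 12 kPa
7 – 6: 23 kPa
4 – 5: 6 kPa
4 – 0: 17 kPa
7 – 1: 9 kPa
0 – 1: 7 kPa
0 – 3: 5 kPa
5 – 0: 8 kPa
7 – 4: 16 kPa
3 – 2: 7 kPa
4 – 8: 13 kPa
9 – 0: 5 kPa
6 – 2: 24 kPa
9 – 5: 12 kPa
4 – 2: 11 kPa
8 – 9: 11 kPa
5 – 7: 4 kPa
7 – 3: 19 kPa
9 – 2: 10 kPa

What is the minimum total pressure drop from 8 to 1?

Candidate routes:
8–3–0–1: 3+5+7 = 15
8–9–0–1: 11+5+7 = 23
Cheapest is 8–3–0–1 at 15 kPa.

15 kPa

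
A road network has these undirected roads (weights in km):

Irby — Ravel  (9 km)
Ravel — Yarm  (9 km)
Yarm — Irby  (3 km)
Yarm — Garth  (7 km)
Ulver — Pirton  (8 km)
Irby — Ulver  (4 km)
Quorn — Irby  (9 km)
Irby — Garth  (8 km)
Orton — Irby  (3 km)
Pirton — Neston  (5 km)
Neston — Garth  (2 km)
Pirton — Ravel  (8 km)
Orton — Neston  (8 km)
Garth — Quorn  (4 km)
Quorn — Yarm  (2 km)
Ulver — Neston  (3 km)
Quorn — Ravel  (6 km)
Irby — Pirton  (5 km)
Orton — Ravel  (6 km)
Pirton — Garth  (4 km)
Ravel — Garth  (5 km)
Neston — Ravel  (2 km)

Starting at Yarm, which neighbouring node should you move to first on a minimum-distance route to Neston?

Quorn

Enumerating some paths:
Yarm → Quorn → Garth → Neston: 2+4+2 = 8
Yarm → Garth → Neston: 7+2 = 9
Cheapest is Yarm → Quorn → Garth → Neston at 8 km.
So from Yarm the first move is to Quorn.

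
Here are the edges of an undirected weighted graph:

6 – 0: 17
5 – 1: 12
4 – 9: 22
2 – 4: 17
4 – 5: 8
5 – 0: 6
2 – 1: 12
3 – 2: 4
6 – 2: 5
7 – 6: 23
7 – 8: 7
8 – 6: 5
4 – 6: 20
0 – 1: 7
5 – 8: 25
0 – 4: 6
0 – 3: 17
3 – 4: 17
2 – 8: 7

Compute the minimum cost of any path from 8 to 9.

46

Candidate routes:
8 - 6 - 0 - 4 - 9: 5+17+6+22 = 50
8 - 2 - 4 - 9: 7+17+22 = 46
8 - 6 - 4 - 9: 5+20+22 = 47
8 - 6 - 2 - 4 - 9: 5+5+17+22 = 49
The minimum is 46 via 8 - 2 - 4 - 9.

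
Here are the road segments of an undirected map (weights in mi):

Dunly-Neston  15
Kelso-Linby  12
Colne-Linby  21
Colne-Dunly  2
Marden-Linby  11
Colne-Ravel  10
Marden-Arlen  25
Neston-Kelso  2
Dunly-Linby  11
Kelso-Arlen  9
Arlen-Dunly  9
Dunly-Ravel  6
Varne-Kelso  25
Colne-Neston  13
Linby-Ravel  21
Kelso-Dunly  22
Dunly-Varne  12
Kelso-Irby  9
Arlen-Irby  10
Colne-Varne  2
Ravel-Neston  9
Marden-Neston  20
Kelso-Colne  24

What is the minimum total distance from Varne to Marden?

Settle nodes by increasing distance from Varne:
Varne: 0
Colne: 2  (via Varne)
Dunly: 4  (via Colne)
Ravel: 10  (via Dunly)
Arlen: 13  (via Dunly)
Neston: 15  (via Colne)
Linby: 15  (via Dunly)
Kelso: 17  (via Neston)
Irby: 23  (via Arlen)
Marden: 26  (via Linby)
Shortest route: Varne → Colne → Dunly → Linby → Marden = 26 mi.

26 mi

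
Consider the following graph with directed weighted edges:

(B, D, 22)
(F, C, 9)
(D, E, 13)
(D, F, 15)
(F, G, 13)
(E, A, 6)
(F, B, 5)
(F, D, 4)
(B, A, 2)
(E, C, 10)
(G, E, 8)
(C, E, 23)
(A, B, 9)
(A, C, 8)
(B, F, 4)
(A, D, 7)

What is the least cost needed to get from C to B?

38

Enumerating some paths:
C → E → A → B: 23+6+9 = 38
C → E → A → D → F → B: 23+6+7+15+5 = 56
The minimum is 38 via C → E → A → B.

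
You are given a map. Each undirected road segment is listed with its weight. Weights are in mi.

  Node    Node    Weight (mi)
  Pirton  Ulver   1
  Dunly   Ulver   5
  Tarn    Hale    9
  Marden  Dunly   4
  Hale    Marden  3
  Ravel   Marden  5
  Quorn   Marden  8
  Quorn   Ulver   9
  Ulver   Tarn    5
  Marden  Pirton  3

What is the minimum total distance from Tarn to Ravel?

Enumerating some paths:
Tarn → Ulver → Pirton → Marden → Ravel: 5+1+3+5 = 14
Tarn → Hale → Marden → Ravel: 9+3+5 = 17
The minimum is 14 mi via Tarn → Ulver → Pirton → Marden → Ravel.

14 mi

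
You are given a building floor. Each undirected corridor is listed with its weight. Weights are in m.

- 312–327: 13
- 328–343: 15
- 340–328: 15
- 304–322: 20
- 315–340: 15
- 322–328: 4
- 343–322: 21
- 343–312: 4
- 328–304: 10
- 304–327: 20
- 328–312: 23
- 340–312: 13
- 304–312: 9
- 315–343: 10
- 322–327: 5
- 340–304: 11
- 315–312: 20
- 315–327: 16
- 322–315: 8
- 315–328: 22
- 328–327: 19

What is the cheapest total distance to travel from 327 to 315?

13 m

Compare a few routes:
327 - 312 - 343 - 315: 13+4+10 = 27
327 - 315: 16 = 16
327 - 322 - 315: 5+8 = 13
Cheapest is 327 - 322 - 315 at 13 m.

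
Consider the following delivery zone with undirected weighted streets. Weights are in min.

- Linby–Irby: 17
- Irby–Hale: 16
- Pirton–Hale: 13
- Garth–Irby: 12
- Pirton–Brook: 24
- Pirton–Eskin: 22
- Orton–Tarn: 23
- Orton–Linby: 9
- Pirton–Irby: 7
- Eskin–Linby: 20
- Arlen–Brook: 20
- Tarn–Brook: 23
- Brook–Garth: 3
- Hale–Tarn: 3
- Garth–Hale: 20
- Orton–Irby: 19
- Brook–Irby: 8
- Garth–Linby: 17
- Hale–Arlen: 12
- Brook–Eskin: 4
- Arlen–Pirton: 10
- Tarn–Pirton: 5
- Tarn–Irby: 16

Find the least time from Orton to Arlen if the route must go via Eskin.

53 min

Best Orton to Eskin: Orton → Linby → Eskin costing 29
Best Eskin to Arlen: Eskin → Brook → Arlen costing 24
Total via Eskin: 29 + 24 = 53 min.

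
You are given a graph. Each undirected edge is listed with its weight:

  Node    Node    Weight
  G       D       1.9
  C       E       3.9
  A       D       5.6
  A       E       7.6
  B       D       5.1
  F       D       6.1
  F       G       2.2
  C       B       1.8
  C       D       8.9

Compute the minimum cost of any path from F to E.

14.9

Settle nodes by increasing distance from F:
F: 0
G: 2.2  (via F)
D: 4.1  (via G)
B: 9.2  (via D)
A: 9.7  (via D)
C: 11  (via B)
E: 14.9  (via C)
Shortest route: F → G → D → B → C → E = 14.9.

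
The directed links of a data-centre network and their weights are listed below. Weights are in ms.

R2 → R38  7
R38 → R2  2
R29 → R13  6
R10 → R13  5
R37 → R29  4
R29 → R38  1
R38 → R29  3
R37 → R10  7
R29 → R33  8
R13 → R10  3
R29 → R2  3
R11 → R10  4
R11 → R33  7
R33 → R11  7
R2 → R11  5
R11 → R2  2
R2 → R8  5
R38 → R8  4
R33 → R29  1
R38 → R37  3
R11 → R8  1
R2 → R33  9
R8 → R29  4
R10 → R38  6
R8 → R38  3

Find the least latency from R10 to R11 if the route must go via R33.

24 ms

Best R10 to R33: R10–R38–R2–R33 costing 17
Shortest R33→R11: R33–R11 = 7
Total via R33: 17 + 7 = 24 ms.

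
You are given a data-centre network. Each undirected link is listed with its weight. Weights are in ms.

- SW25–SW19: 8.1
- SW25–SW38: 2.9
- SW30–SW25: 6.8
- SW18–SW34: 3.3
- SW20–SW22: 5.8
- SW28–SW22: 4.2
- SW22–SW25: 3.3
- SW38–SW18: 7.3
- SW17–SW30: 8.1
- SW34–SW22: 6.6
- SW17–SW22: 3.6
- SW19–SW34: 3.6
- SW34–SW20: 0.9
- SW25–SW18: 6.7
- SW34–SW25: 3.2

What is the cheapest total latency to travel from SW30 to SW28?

Enumerating some paths:
SW30–SW17–SW22–SW28: 8.1+3.6+4.2 = 15.9
SW30–SW25–SW22–SW28: 6.8+3.3+4.2 = 14.3
The minimum is 14.3 ms via SW30–SW25–SW22–SW28.

14.3 ms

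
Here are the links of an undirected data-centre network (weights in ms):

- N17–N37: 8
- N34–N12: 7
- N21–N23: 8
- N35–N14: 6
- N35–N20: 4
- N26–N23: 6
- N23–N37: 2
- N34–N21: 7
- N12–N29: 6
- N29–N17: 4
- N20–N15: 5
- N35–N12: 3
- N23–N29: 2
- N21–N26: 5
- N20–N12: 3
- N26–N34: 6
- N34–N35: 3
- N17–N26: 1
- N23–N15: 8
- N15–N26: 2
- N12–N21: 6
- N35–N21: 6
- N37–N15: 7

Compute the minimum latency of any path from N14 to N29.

15 ms

Enumerating some paths:
N14–N35–N20–N12–N29: 6+4+3+6 = 19
N14–N35–N34–N26–N17–N29: 6+3+6+1+4 = 20
N14–N35–N12–N29: 6+3+6 = 15
The minimum is 15 ms via N14–N35–N12–N29.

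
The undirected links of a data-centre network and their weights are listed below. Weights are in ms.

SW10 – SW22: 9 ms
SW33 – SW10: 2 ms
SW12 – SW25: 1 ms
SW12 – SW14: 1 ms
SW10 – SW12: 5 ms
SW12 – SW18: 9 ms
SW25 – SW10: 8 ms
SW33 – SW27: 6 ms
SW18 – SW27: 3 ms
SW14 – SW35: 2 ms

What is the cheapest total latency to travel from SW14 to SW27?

13 ms

Candidate routes:
SW14–SW12–SW10–SW33–SW27: 1+5+2+6 = 14
SW14–SW12–SW18–SW27: 1+9+3 = 13
The minimum is 13 ms via SW14–SW12–SW18–SW27.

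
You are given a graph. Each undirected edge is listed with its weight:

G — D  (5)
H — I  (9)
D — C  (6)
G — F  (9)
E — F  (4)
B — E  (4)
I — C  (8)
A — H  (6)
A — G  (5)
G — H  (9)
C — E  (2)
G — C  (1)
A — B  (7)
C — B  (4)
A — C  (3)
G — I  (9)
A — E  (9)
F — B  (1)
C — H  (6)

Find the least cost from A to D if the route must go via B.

17

Best A to B: A–B costing 7
Best B to D: B–C–D costing 10
Total via B: 7 + 10 = 17.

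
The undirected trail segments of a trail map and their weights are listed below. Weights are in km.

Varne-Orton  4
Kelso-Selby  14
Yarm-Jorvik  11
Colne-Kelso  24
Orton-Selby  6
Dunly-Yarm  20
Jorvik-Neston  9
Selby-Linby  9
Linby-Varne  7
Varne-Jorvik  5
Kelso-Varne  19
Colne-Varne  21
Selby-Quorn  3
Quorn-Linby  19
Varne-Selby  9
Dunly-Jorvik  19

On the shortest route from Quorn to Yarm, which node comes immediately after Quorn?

Selby

Candidate routes:
Quorn - Selby - Varne - Jorvik - Yarm: 3+9+5+11 = 28
Quorn - Selby - Orton - Varne - Jorvik - Yarm: 3+6+4+5+11 = 29
Cheapest is Quorn - Selby - Varne - Jorvik - Yarm at 28 km.
So from Quorn the first move is to Selby.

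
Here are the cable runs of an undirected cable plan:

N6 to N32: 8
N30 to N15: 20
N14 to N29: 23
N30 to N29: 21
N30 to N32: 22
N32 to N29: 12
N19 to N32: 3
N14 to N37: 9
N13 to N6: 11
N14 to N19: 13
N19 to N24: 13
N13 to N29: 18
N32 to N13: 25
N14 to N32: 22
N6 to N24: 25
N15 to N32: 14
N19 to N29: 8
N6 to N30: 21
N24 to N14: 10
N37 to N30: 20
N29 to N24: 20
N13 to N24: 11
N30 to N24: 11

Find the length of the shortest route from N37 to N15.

Compare a few routes:
N37 - N14 - N19 - N32 - N15: 9+13+3+14 = 39
N37 - N30 - N15: 20+20 = 40
The minimum is 39 via N37 - N14 - N19 - N32 - N15.

39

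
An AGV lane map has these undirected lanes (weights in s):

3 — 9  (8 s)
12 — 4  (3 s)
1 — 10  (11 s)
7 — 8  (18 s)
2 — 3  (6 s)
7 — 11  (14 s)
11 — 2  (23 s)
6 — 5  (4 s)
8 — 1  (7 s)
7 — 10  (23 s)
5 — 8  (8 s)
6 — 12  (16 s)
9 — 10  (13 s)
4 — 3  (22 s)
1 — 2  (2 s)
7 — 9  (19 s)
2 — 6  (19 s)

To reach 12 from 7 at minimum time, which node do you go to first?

8

Candidate routes:
7 - 8 - 1 - 2 - 6 - 12: 18+7+2+19+16 = 62
7 - 8 - 1 - 2 - 3 - 4 - 12: 18+7+2+6+22+3 = 58
7 - 9 - 3 - 4 - 12: 19+8+22+3 = 52
7 - 8 - 5 - 6 - 12: 18+8+4+16 = 46
Cheapest is 7 - 8 - 5 - 6 - 12 at 46 s.
So from 7 the first move is to 8.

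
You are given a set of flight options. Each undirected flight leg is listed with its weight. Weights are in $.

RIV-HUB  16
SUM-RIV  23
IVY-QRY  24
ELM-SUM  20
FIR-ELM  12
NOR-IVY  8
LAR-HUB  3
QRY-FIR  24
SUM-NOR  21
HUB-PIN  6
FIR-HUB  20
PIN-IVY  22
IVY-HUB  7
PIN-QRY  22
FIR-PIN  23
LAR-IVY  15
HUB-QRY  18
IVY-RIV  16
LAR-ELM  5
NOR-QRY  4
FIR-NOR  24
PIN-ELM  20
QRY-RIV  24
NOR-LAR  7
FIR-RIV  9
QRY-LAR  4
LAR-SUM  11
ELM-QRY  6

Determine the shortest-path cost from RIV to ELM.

Enumerating some paths:
RIV–QRY–ELM: 24+6 = 30
RIV–HUB–LAR–QRY–ELM: 16+3+4+6 = 29
RIV–HUB–LAR–ELM: 16+3+5 = 24
RIV–FIR–ELM: 9+12 = 21
The minimum is $21 via RIV–FIR–ELM.

$21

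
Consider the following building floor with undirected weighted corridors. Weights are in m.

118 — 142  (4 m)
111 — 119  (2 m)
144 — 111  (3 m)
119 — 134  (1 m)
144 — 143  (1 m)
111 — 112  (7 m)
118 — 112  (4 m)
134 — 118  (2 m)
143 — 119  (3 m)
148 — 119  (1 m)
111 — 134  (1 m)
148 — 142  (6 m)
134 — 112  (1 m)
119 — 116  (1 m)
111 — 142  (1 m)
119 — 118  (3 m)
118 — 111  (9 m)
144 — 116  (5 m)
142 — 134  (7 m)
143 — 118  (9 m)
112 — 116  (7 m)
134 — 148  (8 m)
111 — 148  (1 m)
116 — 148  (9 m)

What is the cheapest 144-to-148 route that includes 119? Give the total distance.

Shortest 144→119: 144–143–119 = 4
Shortest 119→148: 119–148 = 1
Total via 119: 4 + 1 = 5 m.

5 m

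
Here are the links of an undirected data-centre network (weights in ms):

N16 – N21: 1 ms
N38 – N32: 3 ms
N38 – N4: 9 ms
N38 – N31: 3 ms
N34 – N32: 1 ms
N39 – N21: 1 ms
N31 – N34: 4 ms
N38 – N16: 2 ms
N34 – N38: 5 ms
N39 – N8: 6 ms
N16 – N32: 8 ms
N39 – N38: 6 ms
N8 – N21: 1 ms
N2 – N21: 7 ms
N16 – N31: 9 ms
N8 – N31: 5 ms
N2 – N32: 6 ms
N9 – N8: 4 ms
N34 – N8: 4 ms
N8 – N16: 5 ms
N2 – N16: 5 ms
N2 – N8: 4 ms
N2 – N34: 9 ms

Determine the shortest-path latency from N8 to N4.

13 ms

Candidate routes:
N8–N16–N38–N4: 5+2+9 = 16
N8–N21–N39–N38–N4: 1+1+6+9 = 17
N8–N21–N16–N38–N4: 1+1+2+9 = 13
Cheapest is N8–N21–N16–N38–N4 at 13 ms.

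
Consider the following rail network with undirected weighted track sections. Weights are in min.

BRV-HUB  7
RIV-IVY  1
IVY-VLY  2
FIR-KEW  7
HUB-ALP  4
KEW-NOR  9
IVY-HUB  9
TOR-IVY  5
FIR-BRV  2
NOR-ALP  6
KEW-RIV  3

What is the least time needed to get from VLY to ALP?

Enumerating some paths:
VLY - IVY - RIV - KEW - NOR - ALP: 2+1+3+9+6 = 21
VLY - IVY - HUB - ALP: 2+9+4 = 15
Cheapest is VLY - IVY - HUB - ALP at 15 min.

15 min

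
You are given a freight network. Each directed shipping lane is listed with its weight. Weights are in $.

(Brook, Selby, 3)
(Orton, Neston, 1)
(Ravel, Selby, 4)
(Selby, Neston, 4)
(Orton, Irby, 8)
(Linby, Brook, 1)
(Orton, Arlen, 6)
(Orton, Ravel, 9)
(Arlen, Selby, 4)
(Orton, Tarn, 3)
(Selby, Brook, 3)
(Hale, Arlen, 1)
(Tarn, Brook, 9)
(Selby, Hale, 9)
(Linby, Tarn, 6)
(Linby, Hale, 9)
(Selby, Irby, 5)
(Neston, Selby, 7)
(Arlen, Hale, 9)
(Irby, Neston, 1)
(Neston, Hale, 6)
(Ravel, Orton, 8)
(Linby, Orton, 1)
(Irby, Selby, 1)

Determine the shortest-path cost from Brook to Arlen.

Compare a few routes:
Brook → Selby → Neston → Hale → Arlen: 3+4+6+1 = 14
Brook → Selby → Hale → Arlen: 3+9+1 = 13
Cheapest is Brook → Selby → Hale → Arlen at $13.

$13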